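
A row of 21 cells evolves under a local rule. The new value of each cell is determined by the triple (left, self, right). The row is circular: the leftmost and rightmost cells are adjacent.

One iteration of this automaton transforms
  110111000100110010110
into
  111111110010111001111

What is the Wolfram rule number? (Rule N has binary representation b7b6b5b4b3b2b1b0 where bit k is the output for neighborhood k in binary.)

249

position 4: 111 → 1  (bit 7 = 1)
position 1: 110 → 1  (bit 6 = 1)
position 2: 101 → 1  (bit 5 = 1)
position 6: 100 → 1  (bit 4 = 1)
position 0: 011 → 1  (bit 3 = 1)
position 9: 010 → 0  (bit 2 = 0)
position 8: 001 → 0  (bit 1 = 0)
position 7: 000 → 1  (bit 0 = 1)
bits b7..b0 = 11111001 = 249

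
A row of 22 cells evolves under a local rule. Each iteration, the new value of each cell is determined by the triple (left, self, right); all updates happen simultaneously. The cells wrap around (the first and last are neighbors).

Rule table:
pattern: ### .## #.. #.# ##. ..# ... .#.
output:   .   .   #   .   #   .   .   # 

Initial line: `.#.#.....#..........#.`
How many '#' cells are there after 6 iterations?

.#.##....##.........##
.#..##....##.........#
.##..##....##........#
..##..##....##.......#
#..##..##....##......#
##..##..##....##......
count of #: 8

8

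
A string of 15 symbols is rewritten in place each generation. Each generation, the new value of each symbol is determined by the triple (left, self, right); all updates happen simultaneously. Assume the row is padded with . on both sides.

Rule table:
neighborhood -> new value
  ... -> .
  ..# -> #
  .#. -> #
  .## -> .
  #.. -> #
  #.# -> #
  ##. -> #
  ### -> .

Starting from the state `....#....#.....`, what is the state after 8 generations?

...###..###....
..#..###..##...
.####..###.##..
#...###..##.##.
##.#..###.##.##
.#####..##.##.#
#....###.##.###
##..#..##.##..#

##..#..##.##..#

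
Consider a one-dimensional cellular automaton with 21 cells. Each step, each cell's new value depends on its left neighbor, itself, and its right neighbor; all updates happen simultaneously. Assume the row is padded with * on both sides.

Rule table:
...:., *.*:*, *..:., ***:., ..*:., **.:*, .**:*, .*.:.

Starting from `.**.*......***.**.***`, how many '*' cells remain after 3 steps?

step 1: ****.......*.******..
step 2: ...*........**....*..
step 3: ............**.......
count of *: 2

2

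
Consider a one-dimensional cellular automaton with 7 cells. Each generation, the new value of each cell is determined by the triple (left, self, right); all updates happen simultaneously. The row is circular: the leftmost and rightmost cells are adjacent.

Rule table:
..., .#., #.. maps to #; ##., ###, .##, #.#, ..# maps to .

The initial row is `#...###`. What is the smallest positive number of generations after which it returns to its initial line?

.##....
...####
##.....
..####.
#.....#
.####..
.....##
####...
....##.
###...#
...##..
##...##
..##...
#...###

14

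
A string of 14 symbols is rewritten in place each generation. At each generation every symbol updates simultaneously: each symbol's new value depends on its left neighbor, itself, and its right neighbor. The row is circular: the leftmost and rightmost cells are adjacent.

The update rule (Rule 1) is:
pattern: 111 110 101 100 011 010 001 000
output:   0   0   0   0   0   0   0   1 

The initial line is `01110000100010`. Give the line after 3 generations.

00000110001000

generation 1: 00000110001000
generation 2: 11110000100011
generation 3: 00000110001000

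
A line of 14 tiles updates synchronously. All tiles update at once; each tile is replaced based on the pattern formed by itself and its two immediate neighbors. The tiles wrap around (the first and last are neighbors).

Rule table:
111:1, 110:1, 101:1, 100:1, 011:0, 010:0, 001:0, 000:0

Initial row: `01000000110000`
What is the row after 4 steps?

00100000011000
00010000001100
00001000000110
00000100000011

00000100000011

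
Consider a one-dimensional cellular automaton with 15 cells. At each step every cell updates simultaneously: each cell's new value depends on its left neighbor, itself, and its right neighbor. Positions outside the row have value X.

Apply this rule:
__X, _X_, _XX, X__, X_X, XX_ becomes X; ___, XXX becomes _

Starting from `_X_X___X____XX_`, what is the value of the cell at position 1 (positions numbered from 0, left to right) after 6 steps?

_

step 1: XXXXX_XXX__XXXX
step 2: ____XXX_XXXX___
step 3: X__XX_XXX__XX_X
step 4: XXXXXXX_XXXXXXX
step 5: ______XXX______
step 6: X____XX_XX____X
position 1 holds _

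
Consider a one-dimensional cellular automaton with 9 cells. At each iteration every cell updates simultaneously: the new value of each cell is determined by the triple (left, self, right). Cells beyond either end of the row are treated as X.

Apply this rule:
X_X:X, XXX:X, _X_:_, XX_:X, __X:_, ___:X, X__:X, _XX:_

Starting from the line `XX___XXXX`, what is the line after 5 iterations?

XXXX__XXX
XXXXX__XX
XXXXXX__X
XXXXXXX__
XXXXXXXX_

XXXXXXXX_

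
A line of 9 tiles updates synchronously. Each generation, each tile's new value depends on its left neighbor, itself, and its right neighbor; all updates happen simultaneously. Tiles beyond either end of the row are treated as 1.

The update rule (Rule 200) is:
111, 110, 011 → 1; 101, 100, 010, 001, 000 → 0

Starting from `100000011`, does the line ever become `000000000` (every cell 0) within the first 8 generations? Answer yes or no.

generation 1: 100000011  (fixed point — unchanged through generation 8)
generation 8 is 100000011, still not uniform 0

no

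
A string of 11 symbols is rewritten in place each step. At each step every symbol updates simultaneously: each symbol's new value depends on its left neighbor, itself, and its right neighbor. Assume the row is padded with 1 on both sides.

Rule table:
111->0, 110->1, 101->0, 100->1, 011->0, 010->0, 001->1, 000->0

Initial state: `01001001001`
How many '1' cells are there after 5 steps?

step 1: 00110110110
step 2: 11010010010
step 3: 01001101100
step 4: 00110100111
step 5: 11010011000
count of 1: 5

5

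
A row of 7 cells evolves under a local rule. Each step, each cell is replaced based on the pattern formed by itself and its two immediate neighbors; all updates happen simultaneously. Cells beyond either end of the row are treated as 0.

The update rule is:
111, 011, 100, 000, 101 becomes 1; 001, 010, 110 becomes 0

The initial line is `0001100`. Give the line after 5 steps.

1101011
1010110
0101101
0011010
1010101

1010101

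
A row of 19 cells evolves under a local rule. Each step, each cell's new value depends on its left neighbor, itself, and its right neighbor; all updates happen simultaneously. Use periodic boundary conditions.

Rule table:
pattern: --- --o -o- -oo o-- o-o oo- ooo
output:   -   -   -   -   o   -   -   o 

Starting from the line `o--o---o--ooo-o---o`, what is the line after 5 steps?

step 1: -o--o---o--o---o---
step 2: --o--o---o--o---o--
step 3: ---o--o---o--o---o-
step 4: ----o--o---o--o---o
step 5: o----o--o---o--o---

o----o--o---o--o---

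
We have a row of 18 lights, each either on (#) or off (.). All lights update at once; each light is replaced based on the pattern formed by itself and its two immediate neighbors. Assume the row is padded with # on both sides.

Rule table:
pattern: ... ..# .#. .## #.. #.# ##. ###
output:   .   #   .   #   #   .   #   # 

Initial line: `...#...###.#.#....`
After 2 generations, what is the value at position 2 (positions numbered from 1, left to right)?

.

generation 1: #.#.#.####....#..#
generation 2: #.....#####..#.###
position 2 holds .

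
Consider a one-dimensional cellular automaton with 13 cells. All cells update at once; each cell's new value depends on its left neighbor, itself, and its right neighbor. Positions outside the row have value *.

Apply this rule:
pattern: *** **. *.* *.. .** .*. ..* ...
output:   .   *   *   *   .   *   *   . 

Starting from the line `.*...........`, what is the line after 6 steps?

**.**.**..**.

step 1: ***.........*
step 2: ..**.......*.
step 3: **.**.....***
step 4: .**.**...*...
step 5: *.**.**.***.*
step 6: **.**.**..**.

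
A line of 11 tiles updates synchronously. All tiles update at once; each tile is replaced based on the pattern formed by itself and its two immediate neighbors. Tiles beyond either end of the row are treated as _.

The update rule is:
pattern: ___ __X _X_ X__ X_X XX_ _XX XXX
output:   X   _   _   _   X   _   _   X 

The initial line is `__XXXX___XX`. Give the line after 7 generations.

________XX_

X__XX__X___
_________XX
XXXXXXXX___
_XXXXXX__XX
__XXXX_____
X__XX__XXXX
________XX_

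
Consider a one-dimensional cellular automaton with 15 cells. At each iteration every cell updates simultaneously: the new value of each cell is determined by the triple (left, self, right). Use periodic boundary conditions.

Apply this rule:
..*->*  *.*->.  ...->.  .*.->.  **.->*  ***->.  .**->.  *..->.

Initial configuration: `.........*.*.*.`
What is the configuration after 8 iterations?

iteration 1: ........*......
iteration 2: .......*.......
iteration 3: ......*........
iteration 4: .....*.........
iteration 5: ....*..........
iteration 6: ...*...........
iteration 7: ..*............
iteration 8: .*.............

.*.............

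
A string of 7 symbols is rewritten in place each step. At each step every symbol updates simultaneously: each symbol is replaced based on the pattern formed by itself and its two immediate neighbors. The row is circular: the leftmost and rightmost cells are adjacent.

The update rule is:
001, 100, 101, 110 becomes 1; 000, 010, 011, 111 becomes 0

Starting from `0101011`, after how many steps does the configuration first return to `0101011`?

1010101
1101010
0110101
1011010
0101101
1010110
0101011

7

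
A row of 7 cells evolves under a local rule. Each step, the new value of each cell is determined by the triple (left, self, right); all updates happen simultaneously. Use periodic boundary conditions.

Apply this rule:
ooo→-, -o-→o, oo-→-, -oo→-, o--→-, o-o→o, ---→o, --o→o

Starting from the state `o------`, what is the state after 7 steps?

o-ooooo
-o-----
oo-oooo
--o----
ooo-ooo
---o---
oooo-oo

oooo-oo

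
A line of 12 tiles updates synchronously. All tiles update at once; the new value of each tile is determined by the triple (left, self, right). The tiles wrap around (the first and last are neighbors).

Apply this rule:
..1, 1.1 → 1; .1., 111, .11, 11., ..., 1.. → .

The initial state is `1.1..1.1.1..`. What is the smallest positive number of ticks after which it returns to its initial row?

12

.1..1.1.1..1
1..1.1.1..1.
..1.1.1..1.1
.1.1.1..1.1.
1.1.1..1.1..
.1.1..1.1..1
1.1..1.1..1.
.1..1.1..1.1
1..1.1..1.1.
..1.1..1.1.1
.1.1..1.1.1.
1.1..1.1.1..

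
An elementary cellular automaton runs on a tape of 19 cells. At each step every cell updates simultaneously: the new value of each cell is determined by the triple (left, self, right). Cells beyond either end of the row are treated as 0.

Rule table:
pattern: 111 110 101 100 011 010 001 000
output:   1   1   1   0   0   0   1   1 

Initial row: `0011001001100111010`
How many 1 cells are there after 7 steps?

1101010010101011100
0110100101010101101
1011001010101010110
0101010101010101010
1010101010101010100
0101010101010101001
1010101010101010010
count of 1: 9

9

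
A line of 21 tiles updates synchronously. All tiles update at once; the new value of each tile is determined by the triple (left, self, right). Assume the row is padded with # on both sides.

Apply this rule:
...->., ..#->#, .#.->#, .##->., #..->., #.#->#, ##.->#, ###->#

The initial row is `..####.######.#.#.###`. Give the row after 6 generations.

generation 1: .#.####.##########.##
generation 2: ###.####.##########.#
generation 3: ####.####.##########.
generation 4: #####.####.##########
generation 5: ######.####.#########
generation 6: #######.####.########

#######.####.########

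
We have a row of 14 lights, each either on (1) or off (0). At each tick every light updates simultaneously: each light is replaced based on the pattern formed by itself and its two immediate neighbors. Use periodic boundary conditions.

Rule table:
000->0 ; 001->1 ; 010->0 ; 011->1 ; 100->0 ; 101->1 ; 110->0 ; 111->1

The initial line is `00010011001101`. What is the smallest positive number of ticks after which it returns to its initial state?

14

00100110011010
01001100110100
10011001101000
00110011010001
01100110100010
11001101000100
10011010001001
00110100010011
01101000100110
11010001001100
10100010011001
01000100110011
10001001100110
00010011001101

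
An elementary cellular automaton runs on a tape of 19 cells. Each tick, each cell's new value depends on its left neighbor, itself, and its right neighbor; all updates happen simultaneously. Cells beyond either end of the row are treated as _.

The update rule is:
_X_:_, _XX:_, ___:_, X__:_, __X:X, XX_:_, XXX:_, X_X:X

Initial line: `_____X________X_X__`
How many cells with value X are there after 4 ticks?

tick 1: ____X________X_X___
tick 2: ___X________X_X____
tick 3: __X________X_X_____
tick 4: _X________X_X______
count of X: 3

3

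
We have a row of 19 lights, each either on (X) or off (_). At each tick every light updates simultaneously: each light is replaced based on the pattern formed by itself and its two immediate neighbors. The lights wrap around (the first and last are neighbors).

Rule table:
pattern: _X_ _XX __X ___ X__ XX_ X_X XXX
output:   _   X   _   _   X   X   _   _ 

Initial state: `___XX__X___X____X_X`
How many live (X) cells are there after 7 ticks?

X__XXX__X___X______
_X_X_XX__X___X_____
_____XXX__X___X____
_____X_XX__X___X___
_______XXX__X___X__
_______X_XX__X___X_
_________XXX__X___X
count of X: 5

5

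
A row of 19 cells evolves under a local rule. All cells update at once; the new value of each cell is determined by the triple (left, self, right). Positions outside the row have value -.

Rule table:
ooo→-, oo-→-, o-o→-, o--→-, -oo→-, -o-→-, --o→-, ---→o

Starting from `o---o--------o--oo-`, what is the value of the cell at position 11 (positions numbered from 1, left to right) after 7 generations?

--o---oooooo-------
o---o--------oooooo
--o---oooooo-------  (repeats generation 1; period 2)
generation 7: --o---oooooo-------
position 11 holds o

o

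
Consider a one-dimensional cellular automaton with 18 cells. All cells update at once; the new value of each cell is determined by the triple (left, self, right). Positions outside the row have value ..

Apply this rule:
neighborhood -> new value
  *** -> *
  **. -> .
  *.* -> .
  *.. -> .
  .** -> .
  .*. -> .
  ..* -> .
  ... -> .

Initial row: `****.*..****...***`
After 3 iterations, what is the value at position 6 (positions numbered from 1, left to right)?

.

.**......**.....*.
..................
..................
position 6 holds .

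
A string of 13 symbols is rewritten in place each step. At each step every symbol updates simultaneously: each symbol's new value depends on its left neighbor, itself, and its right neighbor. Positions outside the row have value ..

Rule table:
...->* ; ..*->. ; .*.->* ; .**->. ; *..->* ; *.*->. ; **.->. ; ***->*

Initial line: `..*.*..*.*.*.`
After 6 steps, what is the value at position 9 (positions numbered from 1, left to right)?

*.*.**.*.*.**
*.*....*.*...
*.****.*.****
*..**..*..**.
**...*.**...*
..**.*...**.*
position 9 holds .

.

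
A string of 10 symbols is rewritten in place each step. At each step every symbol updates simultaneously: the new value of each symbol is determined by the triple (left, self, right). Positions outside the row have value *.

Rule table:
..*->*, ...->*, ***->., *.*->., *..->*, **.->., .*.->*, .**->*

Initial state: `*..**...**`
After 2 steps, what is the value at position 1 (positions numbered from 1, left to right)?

.

.***.****.
.*...*....
position 1 holds .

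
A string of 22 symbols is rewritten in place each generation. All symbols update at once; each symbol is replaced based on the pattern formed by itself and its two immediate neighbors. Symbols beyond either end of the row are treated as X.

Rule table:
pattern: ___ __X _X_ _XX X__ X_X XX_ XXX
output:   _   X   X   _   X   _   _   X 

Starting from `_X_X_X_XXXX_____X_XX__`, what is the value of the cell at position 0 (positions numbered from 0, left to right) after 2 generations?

_

_X_X_X__XX_X___XX___XX
_X_X_XXX___XX_X__X_X_X
position 0 holds _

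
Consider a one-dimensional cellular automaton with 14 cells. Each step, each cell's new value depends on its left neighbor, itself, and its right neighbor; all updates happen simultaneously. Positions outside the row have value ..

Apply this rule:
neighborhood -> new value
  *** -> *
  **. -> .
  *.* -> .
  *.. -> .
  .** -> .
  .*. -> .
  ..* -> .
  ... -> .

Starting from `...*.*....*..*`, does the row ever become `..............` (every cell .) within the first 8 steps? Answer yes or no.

yes

step 1: ..............
all cells are . at step 1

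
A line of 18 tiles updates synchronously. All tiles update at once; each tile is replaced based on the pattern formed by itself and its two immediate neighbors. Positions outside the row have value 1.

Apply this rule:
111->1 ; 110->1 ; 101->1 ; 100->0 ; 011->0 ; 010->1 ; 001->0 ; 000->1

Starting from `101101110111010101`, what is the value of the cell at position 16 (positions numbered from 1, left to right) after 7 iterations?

iteration 1: 110110111011111110
iteration 2: 111011011101111111
iteration 3: 111101101110111111
iteration 4: 111110110111011111
iteration 5: 111111011011101111
iteration 6: 111111101101110111
iteration 7: 111111110110111011
position 16 holds 0

0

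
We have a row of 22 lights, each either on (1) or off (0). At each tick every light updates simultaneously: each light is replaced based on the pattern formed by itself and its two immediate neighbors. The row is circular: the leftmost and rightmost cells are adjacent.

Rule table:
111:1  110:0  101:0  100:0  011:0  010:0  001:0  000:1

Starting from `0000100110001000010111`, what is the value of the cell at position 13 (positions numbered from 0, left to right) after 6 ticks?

0110000000100011000010
0000111110001000011000
1110011100100011000011
1100001000001000011001
1001100011100011000000
0000001001001000011110
position 13 holds 0

0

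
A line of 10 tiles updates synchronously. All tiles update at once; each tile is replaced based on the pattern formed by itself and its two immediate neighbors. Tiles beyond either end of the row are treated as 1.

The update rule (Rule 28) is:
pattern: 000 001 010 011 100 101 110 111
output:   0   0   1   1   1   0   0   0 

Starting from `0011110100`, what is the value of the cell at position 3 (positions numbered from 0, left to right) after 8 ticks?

0

tick 1: 1010000110
tick 2: 0011000100
tick 3: 1010100110
tick 4: 0010110100
tick 5: 1010100110  (repeats tick 3; period 2)
tick 8: 0010110100
position 3 holds 0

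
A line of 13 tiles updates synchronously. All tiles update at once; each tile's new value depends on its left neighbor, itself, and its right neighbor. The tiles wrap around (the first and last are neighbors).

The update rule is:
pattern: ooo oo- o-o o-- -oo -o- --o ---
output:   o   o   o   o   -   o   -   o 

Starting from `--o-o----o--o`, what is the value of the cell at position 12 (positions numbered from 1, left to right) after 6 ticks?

o

o-oooooo-oo-o
oo-oooooo-oo-
-oo-oooooo-oo
o-oo-oooooo-o
oo-oo-oooooo-
-oo-oo-oooooo
position 12 holds o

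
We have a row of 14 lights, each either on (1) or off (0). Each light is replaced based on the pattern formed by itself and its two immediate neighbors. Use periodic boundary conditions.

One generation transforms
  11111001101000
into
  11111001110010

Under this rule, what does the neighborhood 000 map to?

1

At position 12 the neighborhood is 000; the next row has 1 there.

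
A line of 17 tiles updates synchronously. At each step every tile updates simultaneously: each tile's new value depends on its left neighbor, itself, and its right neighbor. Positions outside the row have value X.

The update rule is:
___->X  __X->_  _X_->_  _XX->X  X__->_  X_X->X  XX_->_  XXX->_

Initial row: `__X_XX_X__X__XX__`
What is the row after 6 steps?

_X__XXX__X___X_XX

step 1: ___XX_X______X___
step 2: _X_X_X__XXXX___X_
step 3: X_X_X___X____X__X
step 4: _X_X__X___XX____X
step 5: X_X_____X_X__XX_X
step 6: _X__XXX__X___X_XX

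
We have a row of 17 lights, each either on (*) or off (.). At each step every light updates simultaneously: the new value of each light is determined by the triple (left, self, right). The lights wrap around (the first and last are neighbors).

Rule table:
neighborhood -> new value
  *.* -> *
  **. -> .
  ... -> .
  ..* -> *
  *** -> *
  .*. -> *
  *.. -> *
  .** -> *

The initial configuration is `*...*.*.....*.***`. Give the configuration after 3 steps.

step 1: .*.*****...******
step 2: *******.*.******.
step 3: ******.********.*

******.********.*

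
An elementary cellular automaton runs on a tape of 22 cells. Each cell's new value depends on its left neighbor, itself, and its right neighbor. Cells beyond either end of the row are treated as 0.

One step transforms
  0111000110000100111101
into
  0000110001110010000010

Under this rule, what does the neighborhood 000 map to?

1

At position 5 the neighborhood is 000; the next row has 1 there.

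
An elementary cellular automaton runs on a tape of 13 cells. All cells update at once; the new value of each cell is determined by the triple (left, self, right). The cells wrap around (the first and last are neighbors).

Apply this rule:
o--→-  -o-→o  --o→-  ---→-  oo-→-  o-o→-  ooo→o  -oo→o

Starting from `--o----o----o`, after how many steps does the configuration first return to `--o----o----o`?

step 1: --o----o----o

1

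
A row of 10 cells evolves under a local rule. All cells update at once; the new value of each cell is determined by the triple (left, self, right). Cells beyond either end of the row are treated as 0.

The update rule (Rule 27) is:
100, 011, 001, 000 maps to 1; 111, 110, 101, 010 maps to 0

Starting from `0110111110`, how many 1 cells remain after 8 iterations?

iteration 1: 1100100001
iteration 2: 1011011110
iteration 3: 0010010001
iteration 4: 1101101110
iteration 5: 1001001001
iteration 6: 0110110110
iteration 7: 1100100101
iteration 8: 1011011000
count of 1: 5

5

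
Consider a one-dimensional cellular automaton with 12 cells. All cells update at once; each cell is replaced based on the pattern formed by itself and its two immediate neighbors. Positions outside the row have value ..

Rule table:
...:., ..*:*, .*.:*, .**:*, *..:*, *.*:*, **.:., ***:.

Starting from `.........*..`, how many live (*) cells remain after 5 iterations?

iteration 1: ........***.
iteration 2: .......**..*
iteration 3: ......**.***
iteration 4: .....**.**..
iteration 5: ....**.**.*.
count of *: 5

5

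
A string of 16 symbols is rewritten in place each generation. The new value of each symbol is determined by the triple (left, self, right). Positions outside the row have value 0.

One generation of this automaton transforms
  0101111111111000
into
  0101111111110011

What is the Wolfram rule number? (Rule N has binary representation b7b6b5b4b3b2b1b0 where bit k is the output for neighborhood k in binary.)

position 4: 111 → 1  (bit 7 = 1)
position 12: 110 → 0  (bit 6 = 0)
position 2: 101 → 0  (bit 5 = 0)
position 13: 100 → 0  (bit 4 = 0)
position 3: 011 → 1  (bit 3 = 1)
position 1: 010 → 1  (bit 2 = 1)
position 0: 001 → 0  (bit 1 = 0)
position 14: 000 → 1  (bit 0 = 1)
bits b7..b0 = 10001101 = 141

141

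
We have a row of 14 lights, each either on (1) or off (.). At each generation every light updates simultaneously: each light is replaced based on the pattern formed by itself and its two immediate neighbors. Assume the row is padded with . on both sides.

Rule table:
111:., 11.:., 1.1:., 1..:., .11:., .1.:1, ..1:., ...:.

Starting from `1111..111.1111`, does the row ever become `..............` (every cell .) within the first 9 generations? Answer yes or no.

..............
all cells are . at generation 1

yes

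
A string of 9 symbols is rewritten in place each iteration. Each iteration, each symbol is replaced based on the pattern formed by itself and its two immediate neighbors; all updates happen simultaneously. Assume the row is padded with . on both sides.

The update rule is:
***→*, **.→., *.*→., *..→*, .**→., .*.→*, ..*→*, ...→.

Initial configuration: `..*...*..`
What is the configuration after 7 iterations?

.***.***.

iteration 1: .***.***.
iteration 2: *.*...*.*
iteration 3: *.**.**.*
iteration 4: *.......*
iteration 5: **.....**
iteration 6: ..*...*..  (repeats iteration 0; period 6)
iteration 7: .***.***.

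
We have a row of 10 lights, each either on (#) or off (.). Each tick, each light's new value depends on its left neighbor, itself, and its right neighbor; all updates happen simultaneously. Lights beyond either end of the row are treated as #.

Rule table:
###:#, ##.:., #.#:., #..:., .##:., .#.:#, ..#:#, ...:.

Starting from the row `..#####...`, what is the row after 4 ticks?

.#....#...

.#.###...#
.#..#...#.
.#.##..##.
.#....#...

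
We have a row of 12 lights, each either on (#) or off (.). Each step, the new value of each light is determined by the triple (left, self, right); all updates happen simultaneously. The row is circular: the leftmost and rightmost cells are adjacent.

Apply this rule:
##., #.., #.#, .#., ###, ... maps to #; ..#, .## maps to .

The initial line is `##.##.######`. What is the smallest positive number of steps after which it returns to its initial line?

12

###.##.#####
####.##.####
#####.##.###
######.##.##
#######.##.#
########.##.
.########.##
#.########.#
##.########.
.##.########
#.##.#######
##.##.######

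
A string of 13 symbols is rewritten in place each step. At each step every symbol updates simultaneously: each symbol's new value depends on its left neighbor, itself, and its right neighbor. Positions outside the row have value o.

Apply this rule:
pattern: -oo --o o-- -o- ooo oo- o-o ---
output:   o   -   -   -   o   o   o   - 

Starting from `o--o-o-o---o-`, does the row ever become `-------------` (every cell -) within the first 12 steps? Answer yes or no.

no

o---o-o-----o
o----o------o
o-----------o
o-----------o  (fixed point — unchanged through step 12)
step 12 is o-----------o, still not uniform -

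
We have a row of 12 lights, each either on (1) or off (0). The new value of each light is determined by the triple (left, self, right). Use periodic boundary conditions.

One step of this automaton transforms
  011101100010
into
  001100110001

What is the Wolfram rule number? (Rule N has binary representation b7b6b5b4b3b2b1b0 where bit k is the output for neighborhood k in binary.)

208

position 2: 111 → 1  (bit 7 = 1)
position 3: 110 → 1  (bit 6 = 1)
position 4: 101 → 0  (bit 5 = 0)
position 7: 100 → 1  (bit 4 = 1)
position 1: 011 → 0  (bit 3 = 0)
position 10: 010 → 0  (bit 2 = 0)
position 0: 001 → 0  (bit 1 = 0)
position 8: 000 → 0  (bit 0 = 0)
bits b7..b0 = 11010000 = 208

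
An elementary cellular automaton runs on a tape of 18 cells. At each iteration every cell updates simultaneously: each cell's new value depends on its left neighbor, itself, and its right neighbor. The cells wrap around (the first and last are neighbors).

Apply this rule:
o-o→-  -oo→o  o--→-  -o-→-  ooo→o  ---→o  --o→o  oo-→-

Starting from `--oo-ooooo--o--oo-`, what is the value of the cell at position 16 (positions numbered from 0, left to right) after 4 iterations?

iteration 1: ooo--oooo--o--oo--
iteration 2: oo--oooo--o--oo--o
iteration 3: o--oooo--o--oo--oo
iteration 4: --oooo--o--oo--ooo
position 16 holds o

o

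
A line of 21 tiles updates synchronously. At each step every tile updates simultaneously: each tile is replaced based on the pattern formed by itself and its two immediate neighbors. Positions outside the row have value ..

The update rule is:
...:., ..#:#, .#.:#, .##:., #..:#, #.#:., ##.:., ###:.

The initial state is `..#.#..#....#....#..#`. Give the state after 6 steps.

.##.#####..###..#####
#........##...##.....
##......#..#.#..#....
..#....#####.#####...
.###..#...........#..
#...####.........###.

#...####.........###.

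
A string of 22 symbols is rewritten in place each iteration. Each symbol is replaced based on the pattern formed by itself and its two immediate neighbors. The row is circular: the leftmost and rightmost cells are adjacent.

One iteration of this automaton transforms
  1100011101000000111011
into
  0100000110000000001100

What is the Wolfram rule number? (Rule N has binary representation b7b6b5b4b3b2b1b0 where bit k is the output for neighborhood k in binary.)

96

position 0: 111 → 0  (bit 7 = 0)
position 1: 110 → 1  (bit 6 = 1)
position 8: 101 → 1  (bit 5 = 1)
position 2: 100 → 0  (bit 4 = 0)
position 5: 011 → 0  (bit 3 = 0)
position 9: 010 → 0  (bit 2 = 0)
position 4: 001 → 0  (bit 1 = 0)
position 3: 000 → 0  (bit 0 = 0)
bits b7..b0 = 01100000 = 96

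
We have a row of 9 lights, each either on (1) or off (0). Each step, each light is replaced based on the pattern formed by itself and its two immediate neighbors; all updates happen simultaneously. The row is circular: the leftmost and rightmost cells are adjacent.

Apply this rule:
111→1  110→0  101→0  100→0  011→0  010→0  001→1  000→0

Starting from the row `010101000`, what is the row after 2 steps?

000000001

100000000
000000001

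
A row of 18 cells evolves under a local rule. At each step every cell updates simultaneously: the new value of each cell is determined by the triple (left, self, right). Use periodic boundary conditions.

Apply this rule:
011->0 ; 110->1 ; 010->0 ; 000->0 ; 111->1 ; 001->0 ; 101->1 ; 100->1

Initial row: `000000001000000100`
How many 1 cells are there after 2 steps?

000000000100000010
000000000010000001
count of 1: 2

2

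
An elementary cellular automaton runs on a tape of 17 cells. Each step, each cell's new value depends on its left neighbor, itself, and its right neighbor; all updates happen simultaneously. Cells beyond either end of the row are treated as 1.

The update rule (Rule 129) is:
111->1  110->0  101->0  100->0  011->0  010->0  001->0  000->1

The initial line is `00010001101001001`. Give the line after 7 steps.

01000000110001110

01000100000000000
00010001111111110
01000100111111100
00010000011111000
01000111001110010
00010010000100000
01000000110001110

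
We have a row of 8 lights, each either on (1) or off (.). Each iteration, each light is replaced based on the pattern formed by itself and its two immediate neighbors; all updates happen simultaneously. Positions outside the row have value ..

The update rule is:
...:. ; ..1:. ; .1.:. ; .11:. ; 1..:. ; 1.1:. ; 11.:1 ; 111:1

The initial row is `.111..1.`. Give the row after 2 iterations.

...1....

..11....
...1....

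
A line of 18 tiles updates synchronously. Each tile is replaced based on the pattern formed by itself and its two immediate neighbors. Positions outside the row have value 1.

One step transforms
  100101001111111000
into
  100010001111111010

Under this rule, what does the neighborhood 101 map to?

1

At position 4 the neighborhood is 101; the next row has 1 there.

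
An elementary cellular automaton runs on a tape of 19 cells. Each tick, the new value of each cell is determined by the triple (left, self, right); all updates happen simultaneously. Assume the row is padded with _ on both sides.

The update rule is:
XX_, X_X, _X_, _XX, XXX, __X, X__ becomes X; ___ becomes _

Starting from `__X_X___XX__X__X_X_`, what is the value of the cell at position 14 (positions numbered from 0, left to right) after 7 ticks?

_XXXXX_XXXXXXXXXXXX
XXXXXXXXXXXXXXXXXXX
XXXXXXXXXXXXXXXXXXX  (fixed point — unchanged through tick 7)
position 14 holds X

X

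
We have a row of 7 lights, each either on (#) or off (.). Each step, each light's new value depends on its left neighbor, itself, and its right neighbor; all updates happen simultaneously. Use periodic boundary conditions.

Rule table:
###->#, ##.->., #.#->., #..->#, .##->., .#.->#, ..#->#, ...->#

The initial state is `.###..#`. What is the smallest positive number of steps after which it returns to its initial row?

..#.###
###..#.
.#.###.
##..#.#
#.###..
#..#.##
.###..#

7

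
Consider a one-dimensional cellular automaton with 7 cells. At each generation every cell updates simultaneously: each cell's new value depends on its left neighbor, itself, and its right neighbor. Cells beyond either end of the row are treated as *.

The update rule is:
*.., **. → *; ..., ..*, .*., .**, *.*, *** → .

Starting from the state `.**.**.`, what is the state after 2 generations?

..*..*.
*..*...

*..*...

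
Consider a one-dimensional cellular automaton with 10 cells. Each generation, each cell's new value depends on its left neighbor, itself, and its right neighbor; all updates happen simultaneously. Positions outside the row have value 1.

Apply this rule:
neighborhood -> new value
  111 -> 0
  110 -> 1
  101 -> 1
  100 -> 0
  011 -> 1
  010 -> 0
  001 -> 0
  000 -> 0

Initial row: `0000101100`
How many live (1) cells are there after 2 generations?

2

0000011100
0000010100
count of 1: 2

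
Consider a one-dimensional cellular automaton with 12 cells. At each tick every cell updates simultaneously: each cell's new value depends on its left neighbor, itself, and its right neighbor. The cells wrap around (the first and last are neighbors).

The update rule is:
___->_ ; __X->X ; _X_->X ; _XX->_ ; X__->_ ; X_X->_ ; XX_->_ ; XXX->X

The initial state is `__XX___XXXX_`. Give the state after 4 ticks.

tick 1: _X____X_XX__
tick 2: XX___XX_____
tick 3: ____X______X
tick 4: ___XX_____XX

___XX_____XX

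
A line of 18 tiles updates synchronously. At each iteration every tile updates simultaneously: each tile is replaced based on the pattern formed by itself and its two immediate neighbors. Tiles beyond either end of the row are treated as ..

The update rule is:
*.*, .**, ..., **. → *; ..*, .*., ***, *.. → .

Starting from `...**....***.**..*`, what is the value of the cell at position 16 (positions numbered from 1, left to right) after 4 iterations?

**.**.**.*.****...
*********.**..*.**
*.......****...***
..*****.*..*.*.*.*
position 16 holds *

*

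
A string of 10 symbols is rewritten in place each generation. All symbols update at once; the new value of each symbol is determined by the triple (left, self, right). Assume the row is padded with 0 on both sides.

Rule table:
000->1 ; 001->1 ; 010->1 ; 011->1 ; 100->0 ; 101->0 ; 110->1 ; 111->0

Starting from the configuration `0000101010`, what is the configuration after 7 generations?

1111101010
1000101010
1011101010
1010101010
1010101010  (fixed point — unchanged through generation 7)

1010101010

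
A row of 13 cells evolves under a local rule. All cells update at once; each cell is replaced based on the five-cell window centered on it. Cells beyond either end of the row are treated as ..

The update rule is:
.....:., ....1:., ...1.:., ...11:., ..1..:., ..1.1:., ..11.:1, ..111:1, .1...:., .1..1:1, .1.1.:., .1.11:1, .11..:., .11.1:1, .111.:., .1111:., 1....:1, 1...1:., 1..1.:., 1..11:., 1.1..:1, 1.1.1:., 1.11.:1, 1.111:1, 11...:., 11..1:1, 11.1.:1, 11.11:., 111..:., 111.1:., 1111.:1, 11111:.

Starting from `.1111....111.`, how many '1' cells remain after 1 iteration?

4

.1.1..1..1...
count of 1: 4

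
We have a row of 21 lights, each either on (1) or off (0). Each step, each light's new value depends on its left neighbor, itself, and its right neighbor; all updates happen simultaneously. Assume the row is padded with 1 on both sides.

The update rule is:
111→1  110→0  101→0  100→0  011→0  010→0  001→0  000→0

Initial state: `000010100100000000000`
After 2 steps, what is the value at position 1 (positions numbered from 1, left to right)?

0

000000000000000000000
000000000000000000000
position 1 holds 0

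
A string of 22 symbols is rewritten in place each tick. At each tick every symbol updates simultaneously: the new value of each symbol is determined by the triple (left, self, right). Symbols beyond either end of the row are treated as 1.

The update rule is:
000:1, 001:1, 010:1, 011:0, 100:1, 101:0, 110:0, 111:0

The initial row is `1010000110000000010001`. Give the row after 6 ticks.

1100000110000000000000

0011111001111111111110
1100000110000000000000
0011111001111111111111
1100000110000000000000  (repeats tick 2; period 2)
tick 6: 1100000110000000000000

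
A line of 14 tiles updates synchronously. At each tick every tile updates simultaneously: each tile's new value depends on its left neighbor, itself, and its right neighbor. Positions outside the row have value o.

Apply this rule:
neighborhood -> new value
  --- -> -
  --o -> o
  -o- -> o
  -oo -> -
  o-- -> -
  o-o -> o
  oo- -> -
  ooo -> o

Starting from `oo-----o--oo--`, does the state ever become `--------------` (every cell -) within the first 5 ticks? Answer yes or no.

o-----oo-o---o
-----o--oo--o-
----oo-o---ooo
---o--oo--o-oo
--oo-o---ooo-o
tick 5 is --oo-o---ooo-o, still not uniform -

no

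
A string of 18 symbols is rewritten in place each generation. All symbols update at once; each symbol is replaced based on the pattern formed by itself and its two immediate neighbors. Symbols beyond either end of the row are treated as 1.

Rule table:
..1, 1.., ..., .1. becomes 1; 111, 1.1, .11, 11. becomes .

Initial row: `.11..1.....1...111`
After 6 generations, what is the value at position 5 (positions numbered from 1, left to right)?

...111111111111...
111............111
...111111111111...  (repeats generation 1; period 2)
generation 6: 111............111
position 5 holds .

.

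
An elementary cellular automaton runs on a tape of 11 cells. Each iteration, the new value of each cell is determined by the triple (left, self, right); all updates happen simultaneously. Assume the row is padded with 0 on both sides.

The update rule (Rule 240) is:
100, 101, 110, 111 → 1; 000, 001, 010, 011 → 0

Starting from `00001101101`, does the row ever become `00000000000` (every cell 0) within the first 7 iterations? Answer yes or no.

00000110110
00000011011
00000001101
00000000110
00000000011
00000000001
00000000000
all cells are 0 at iteration 7

yes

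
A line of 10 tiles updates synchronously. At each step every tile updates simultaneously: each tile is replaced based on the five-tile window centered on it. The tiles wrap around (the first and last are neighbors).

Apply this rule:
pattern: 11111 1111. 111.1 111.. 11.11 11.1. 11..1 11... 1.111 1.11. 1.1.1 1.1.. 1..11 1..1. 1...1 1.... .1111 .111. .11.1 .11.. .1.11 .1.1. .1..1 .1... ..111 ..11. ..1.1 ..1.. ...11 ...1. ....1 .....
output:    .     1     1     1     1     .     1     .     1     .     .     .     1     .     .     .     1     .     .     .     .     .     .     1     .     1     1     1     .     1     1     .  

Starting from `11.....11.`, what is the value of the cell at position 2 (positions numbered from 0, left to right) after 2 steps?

.

.....1.1.1
1..111....
position 2 holds .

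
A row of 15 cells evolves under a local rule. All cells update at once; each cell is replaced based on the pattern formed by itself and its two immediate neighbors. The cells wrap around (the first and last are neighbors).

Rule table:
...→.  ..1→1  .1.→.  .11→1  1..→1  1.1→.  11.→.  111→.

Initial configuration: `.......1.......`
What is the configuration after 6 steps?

......1.1......
.....1...1.....
....1.1.1.1....
...1.......1...
..1.1.....1.1..
.1...1...1...1.

.1...1...1...1.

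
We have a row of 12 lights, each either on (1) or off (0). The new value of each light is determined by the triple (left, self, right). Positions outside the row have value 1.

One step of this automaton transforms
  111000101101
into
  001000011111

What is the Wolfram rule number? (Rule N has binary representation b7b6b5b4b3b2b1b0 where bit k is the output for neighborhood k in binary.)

104

position 0: 111 → 0  (bit 7 = 0)
position 2: 110 → 1  (bit 6 = 1)
position 7: 101 → 1  (bit 5 = 1)
position 3: 100 → 0  (bit 4 = 0)
position 8: 011 → 1  (bit 3 = 1)
position 6: 010 → 0  (bit 2 = 0)
position 5: 001 → 0  (bit 1 = 0)
position 4: 000 → 0  (bit 0 = 0)
bits b7..b0 = 01101000 = 104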